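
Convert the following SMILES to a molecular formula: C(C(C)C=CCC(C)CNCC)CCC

Heavy atoms from the SMILES: 14 C, 1 N.
Implicit hydrogens by atom environment:
  6 × C: 2 H each → 12
  4 × C: 3 H each → 12
  4 × C: 1 H each → 4
  1 × N: 1 H
  Total hydrogens = 29.
Molecular formula: C14H29N

C14H29N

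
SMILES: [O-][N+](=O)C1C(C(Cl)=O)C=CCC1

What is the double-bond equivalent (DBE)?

4

Molecular formula from the SMILES: C7H8ClNO3.
DoU = (2C + 2 + N − H − X)/2 = (2·7 + 2 + 1 − 8 − 1)/2 = 8/2 = 4.
(Structurally: 1 ring(s) + 3 π bond(s) = 4.)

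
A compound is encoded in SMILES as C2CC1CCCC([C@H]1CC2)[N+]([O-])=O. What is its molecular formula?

Heavy atoms from the SMILES: 10 C, 1 N, 2 O.
Implicit hydrogens by atom environment:
  7 × C: 2 H each → 14
  3 × C: 1 H each → 3
  1 × N (charge +1): no H
  1 × O: no H
  1 × O (charge -1): no H
  Total hydrogens = 17.
Molecular formula: C10H17NO2

C10H17NO2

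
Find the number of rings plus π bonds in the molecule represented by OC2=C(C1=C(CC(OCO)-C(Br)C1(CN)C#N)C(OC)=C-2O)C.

Molecular formula from the SMILES: C15H19BrN2O5.
DoU = (2C + 2 + N − H − X)/2 = (2·15 + 2 + 2 − 19 − 1)/2 = 14/2 = 7.
(Structurally: 2 ring(s) + 5 π bond(s) = 7.)

7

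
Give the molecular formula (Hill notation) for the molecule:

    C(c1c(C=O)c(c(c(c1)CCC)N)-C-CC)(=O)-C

Heavy atoms from the SMILES: 15 C, 1 N, 2 O.
Implicit hydrogens by atom environment:
  5 × C (aromatic): no H
  4 × C: 2 H each → 8
  3 × C: 3 H each → 9
  2 × O: no H
  1 × C (aromatic): 1 H
  1 × C: 1 H
  1 × C: no H
  1 × N: 2 H
  Total hydrogens = 21.
Molecular formula: C15H21NO2

C15H21NO2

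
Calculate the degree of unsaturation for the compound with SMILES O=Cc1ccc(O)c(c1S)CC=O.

Molecular formula from the SMILES: C9H8O3S.
DoU = (2C + 2 + N − H − X)/2 = (2·9 + 2 + 0 − 8 − 0)/2 = 12/2 = 6.
(Structurally: 1 ring(s) + 5 π bond(s) = 6.)

6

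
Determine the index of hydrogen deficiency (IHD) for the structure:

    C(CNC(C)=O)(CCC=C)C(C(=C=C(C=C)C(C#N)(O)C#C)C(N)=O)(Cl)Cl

10

Molecular formula from the SMILES: C19H21Cl2N3O3.
DoU = (2C + 2 + N − H − X)/2 = (2·19 + 2 + 3 − 21 − 2)/2 = 20/2 = 10.
(Structurally: 0 ring(s) + 10 π bond(s) = 10.)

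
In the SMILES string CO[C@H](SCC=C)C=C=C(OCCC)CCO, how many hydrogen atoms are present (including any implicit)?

Hydrogens are implicit in SMILES; fill each atom to its normal valence:
  6 × C: 2 H each → 12
  3 × C: 1 H each → 3
  2 × C: 3 H each → 6
  2 × C: no H
  2 × O: no H
  1 × O: 1 H
  1 × S: no H
  Total hydrogens = 22.

22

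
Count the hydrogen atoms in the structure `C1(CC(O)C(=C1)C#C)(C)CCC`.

16

Hydrogens are implicit in SMILES; fill each atom to its normal valence:
  3 × C: 2 H each → 6
  3 × C: 1 H each → 3
  3 × C: no H
  2 × C: 3 H each → 6
  1 × O: 1 H
  Total hydrogens = 16.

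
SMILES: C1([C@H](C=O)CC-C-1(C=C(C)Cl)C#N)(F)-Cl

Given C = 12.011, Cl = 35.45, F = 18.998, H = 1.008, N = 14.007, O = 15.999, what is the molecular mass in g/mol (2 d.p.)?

Molecular formula: C10H10Cl2FNO.
M = 10×12.011 + 2×35.45 + 1×18.998 + 10×1.008 + 1×14.007 + 1×15.999 = 250.09 g/mol.

250.09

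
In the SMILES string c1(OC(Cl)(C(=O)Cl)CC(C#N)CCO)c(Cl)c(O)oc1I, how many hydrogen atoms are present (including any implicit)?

Hydrogens are implicit in SMILES; fill each atom to its normal valence:
  4 × C (aromatic): no H
  3 × C: 2 H each → 6
  3 × C: no H
  3 × Cl: no H
  2 × O: 1 H each → 2
  2 × O: no H
  1 × C: 1 H
  1 × I: no H
  1 × N: no H
  1 × O (aromatic): no H
  Total hydrogens = 9.

9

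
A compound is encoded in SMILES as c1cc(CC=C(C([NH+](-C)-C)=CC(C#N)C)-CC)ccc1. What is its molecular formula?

Heavy atoms from the SMILES: 18 C, 2 N.
Implicit hydrogens by atom environment:
  5 × C (aromatic): 1 H each → 5
  4 × C: 3 H each → 12
  3 × C: 1 H each → 3
  3 × C: no H
  2 × C: 2 H each → 4
  1 × C (aromatic): no H
  1 × N (charge +1): 1 H
  1 × N: no H
  Total hydrogens = 25.
Net charge +1.
Molecular formula: C18H25N2+

C18H25N2+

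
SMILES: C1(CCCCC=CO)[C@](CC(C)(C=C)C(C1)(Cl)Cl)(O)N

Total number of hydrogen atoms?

25

Hydrogens are implicit in SMILES; fill each atom to its normal valence:
  7 × C: 2 H each → 14
  4 × C: 1 H each → 4
  3 × C: no H
  2 × Cl: no H
  2 × O: 1 H each → 2
  1 × C: 3 H
  1 × N: 2 H
  Total hydrogens = 25.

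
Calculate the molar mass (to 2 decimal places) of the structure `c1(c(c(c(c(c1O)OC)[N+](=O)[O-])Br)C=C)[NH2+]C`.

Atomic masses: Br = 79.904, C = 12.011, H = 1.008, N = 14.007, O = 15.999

Molecular formula: C10H12BrN2O4+.
M = 1×79.904 + 10×12.011 + 12×1.008 + 2×14.007 + 4×15.999 = 304.12 g/mol.

304.12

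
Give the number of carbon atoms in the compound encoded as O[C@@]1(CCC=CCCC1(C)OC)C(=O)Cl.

The symbol for carbon appears 11 times in the SMILES. (Cl is a single chlorine, not C + l.)

11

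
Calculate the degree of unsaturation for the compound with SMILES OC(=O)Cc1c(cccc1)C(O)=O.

6

Molecular formula from the SMILES: C9H8O4.
DoU = (2C + 2 + N − H − X)/2 = (2·9 + 2 + 0 − 8 − 0)/2 = 12/2 = 6.
(Structurally: 1 ring(s) + 5 π bond(s) = 6.)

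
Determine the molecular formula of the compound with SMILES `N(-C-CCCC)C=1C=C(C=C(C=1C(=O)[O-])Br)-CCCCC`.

Heavy atoms from the SMILES: 1 Br, 17 C, 1 N, 2 O.
Implicit hydrogens by atom environment:
  8 × C: 2 H each → 16
  4 × C (aromatic): no H
  2 × C: 3 H each → 6
  2 × C (aromatic): 1 H each → 2
  1 × Br: no H
  1 × C: no H
  1 × N: 1 H
  1 × O: no H
  1 × O (charge -1): no H
  Total hydrogens = 25.
Net charge -1.
Molecular formula: C17H25BrNO2-

C17H25BrNO2-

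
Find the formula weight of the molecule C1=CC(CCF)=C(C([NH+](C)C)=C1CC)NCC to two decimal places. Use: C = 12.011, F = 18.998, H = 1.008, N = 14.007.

239.36

Molecular formula: C14H24FN2+.
M = 14×12.011 + 1×18.998 + 24×1.008 + 2×14.007 = 239.36 g/mol.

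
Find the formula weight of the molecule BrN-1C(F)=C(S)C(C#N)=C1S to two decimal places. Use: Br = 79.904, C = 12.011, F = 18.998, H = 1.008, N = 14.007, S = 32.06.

253.11

Molecular formula: C5H2BrFN2S2.
M = 1×79.904 + 5×12.011 + 1×18.998 + 2×1.008 + 2×14.007 + 2×32.06 = 253.11 g/mol.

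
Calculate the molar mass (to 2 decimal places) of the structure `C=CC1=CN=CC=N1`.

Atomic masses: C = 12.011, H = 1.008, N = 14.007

Molecular formula: C6H6N2.
M = 6×12.011 + 6×1.008 + 2×14.007 = 106.13 g/mol.

106.13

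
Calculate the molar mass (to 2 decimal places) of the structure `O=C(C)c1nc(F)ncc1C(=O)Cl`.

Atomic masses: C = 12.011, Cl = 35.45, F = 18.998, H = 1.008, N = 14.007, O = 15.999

Molecular formula: C7H4ClFN2O2.
M = 7×12.011 + 1×35.45 + 1×18.998 + 4×1.008 + 2×14.007 + 2×15.999 = 202.57 g/mol.

202.57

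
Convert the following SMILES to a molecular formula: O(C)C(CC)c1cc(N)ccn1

Heavy atoms from the SMILES: 9 C, 2 N, 1 O.
Implicit hydrogens by atom environment:
  3 × C (aromatic): 1 H each → 3
  2 × C: 3 H each → 6
  2 × C (aromatic): no H
  1 × C: 2 H
  1 × C: 1 H
  1 × N: 2 H
  1 × N (aromatic): no H
  1 × O: no H
  Total hydrogens = 14.
Molecular formula: C9H14N2O

C9H14N2O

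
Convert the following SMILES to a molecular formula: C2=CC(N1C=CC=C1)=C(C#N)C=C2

Heavy atoms from the SMILES: 11 C, 2 N.
Implicit hydrogens by atom environment:
  8 × C (aromatic): 1 H each → 8
  2 × C (aromatic): no H
  1 × C: no H
  1 × N (aromatic): no H
  1 × N: no H
  Total hydrogens = 8.
Molecular formula: C11H8N2

C11H8N2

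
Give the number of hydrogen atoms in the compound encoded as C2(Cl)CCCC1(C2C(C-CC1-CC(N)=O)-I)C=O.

Hydrogens are implicit in SMILES; fill each atom to its normal valence:
  6 × C: 2 H each → 12
  5 × C: 1 H each → 5
  2 × C: no H
  2 × O: no H
  1 × Cl: no H
  1 × I: no H
  1 × N: 2 H
  Total hydrogens = 19.

19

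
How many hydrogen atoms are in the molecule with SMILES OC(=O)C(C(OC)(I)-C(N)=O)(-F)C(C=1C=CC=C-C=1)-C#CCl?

12

Hydrogens are implicit in SMILES; fill each atom to its normal valence:
  6 × C: no H
  5 × C (aromatic): 1 H each → 5
  3 × O: no H
  1 × C: 3 H
  1 × C: 1 H
  1 × C (aromatic): no H
  1 × Cl: no H
  1 × F: no H
  1 × I: no H
  1 × N: 2 H
  1 × O: 1 H
  Total hydrogens = 12.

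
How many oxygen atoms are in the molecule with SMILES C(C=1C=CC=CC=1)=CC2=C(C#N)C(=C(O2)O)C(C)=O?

The symbol for oxygen appears 3 times in the SMILES.

3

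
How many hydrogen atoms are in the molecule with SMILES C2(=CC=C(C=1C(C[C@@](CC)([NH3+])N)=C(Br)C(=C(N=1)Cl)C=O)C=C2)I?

Hydrogens are implicit in SMILES; fill each atom to its normal valence:
  7 × C (aromatic): no H
  4 × C (aromatic): 1 H each → 4
  2 × C: 2 H each → 4
  1 × Br: no H
  1 × C: 3 H
  1 × C: 1 H
  1 × C: no H
  1 × Cl: no H
  1 × I: no H
  1 × N (charge +1): 3 H
  1 × N: 2 H
  1 × N (aromatic): no H
  1 × O: no H
  Total hydrogens = 17.

17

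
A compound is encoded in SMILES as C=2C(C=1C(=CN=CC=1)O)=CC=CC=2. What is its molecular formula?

Heavy atoms from the SMILES: 11 C, 1 N, 1 O.
Implicit hydrogens by atom environment:
  8 × C (aromatic): 1 H each → 8
  3 × C (aromatic): no H
  1 × N (aromatic): no H
  1 × O: 1 H
  Total hydrogens = 9.
Molecular formula: C11H9NO

C11H9NO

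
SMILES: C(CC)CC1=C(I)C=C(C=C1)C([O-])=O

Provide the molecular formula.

C11H12IO2-

Heavy atoms from the SMILES: 11 C, 1 I, 2 O.
Implicit hydrogens by atom environment:
  3 × C: 2 H each → 6
  3 × C (aromatic): 1 H each → 3
  3 × C (aromatic): no H
  1 × C: 3 H
  1 × C: no H
  1 × I: no H
  1 × O: no H
  1 × O (charge -1): no H
  Total hydrogens = 12.
Net charge -1.
Molecular formula: C11H12IO2-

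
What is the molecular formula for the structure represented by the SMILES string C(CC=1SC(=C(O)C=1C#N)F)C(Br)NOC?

C9H10BrFN2O2S

Heavy atoms from the SMILES: 1 Br, 9 C, 1 F, 2 N, 2 O, 1 S.
Implicit hydrogens by atom environment:
  4 × C (aromatic): no H
  2 × C: 2 H each → 4
  1 × Br: no H
  1 × C: 3 H
  1 × C: 1 H
  1 × C: no H
  1 × F: no H
  1 × N: 1 H
  1 × N: no H
  1 × O: 1 H
  1 × O: no H
  1 × S (aromatic): no H
  Total hydrogens = 10.
Molecular formula: C9H10BrFN2O2S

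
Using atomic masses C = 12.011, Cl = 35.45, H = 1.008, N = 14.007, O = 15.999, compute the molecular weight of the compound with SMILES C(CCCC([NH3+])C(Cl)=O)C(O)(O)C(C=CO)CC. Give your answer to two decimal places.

280.77

Molecular formula: C12H23ClNO4+.
M = 12×12.011 + 1×35.45 + 23×1.008 + 1×14.007 + 4×15.999 = 280.77 g/mol.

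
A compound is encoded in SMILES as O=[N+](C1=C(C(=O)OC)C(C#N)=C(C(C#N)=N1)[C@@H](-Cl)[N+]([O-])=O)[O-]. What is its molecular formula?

C10H4ClN5O6

Heavy atoms from the SMILES: 10 C, 1 Cl, 5 N, 6 O.
Implicit hydrogens by atom environment:
  5 × C (aromatic): no H
  4 × O: no H
  3 × C: no H
  2 × N: no H
  2 × N (charge +1): no H
  2 × O (charge -1): no H
  1 × C: 3 H
  1 × C: 1 H
  1 × Cl: no H
  1 × N (aromatic): no H
  Total hydrogens = 4.
Molecular formula: C10H4ClN5O6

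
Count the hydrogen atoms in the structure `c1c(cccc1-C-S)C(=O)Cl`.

7

Hydrogens are implicit in SMILES; fill each atom to its normal valence:
  4 × C (aromatic): 1 H each → 4
  2 × C (aromatic): no H
  1 × C: 2 H
  1 × C: no H
  1 × Cl: no H
  1 × O: no H
  1 × S: 1 H
  Total hydrogens = 7.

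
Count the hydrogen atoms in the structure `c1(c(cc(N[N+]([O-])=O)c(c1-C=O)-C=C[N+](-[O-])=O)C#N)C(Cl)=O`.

5

Hydrogens are implicit in SMILES; fill each atom to its normal valence:
  5 × C (aromatic): no H
  4 × O: no H
  3 × C: 1 H each → 3
  2 × C: no H
  2 × N (charge +1): no H
  2 × O (charge -1): no H
  1 × C (aromatic): 1 H
  1 × Cl: no H
  1 × N: 1 H
  1 × N: no H
  Total hydrogens = 5.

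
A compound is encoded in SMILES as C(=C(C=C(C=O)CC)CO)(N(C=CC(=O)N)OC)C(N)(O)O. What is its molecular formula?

Heavy atoms from the SMILES: 13 C, 3 N, 6 O.
Implicit hydrogens by atom environment:
  5 × C: no H
  4 × C: 1 H each → 4
  3 × O: 1 H each → 3
  3 × O: no H
  2 × C: 3 H each → 6
  2 × C: 2 H each → 4
  2 × N: 2 H each → 4
  1 × N: no H
  Total hydrogens = 21.
Molecular formula: C13H21N3O6

C13H21N3O6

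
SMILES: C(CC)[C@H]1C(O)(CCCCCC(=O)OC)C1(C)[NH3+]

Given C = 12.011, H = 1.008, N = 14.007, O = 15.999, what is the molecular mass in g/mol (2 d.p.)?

258.38

Molecular formula: C14H28NO3+.
M = 14×12.011 + 28×1.008 + 1×14.007 + 3×15.999 = 258.38 g/mol.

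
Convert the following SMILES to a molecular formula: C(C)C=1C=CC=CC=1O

Heavy atoms from the SMILES: 8 C, 1 O.
Implicit hydrogens by atom environment:
  4 × C (aromatic): 1 H each → 4
  2 × C (aromatic): no H
  1 × C: 3 H
  1 × C: 2 H
  1 × O: 1 H
  Total hydrogens = 10.
Molecular formula: C8H10O

C8H10O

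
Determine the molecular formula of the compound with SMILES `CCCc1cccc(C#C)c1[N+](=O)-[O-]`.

C11H11NO2

Heavy atoms from the SMILES: 11 C, 1 N, 2 O.
Implicit hydrogens by atom environment:
  3 × C (aromatic): 1 H each → 3
  3 × C (aromatic): no H
  2 × C: 2 H each → 4
  1 × C: 3 H
  1 × C: 1 H
  1 × C: no H
  1 × N (charge +1): no H
  1 × O: no H
  1 × O (charge -1): no H
  Total hydrogens = 11.
Molecular formula: C11H11NO2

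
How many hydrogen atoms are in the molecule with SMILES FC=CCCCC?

11

Hydrogens are implicit in SMILES; fill each atom to its normal valence:
  3 × C: 2 H each → 6
  2 × C: 1 H each → 2
  1 × C: 3 H
  1 × F: no H
  Total hydrogens = 11.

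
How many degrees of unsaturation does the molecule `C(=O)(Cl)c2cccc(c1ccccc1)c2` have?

9

Molecular formula from the SMILES: C13H9ClO.
DoU = (2C + 2 + N − H − X)/2 = (2·13 + 2 + 0 − 9 − 1)/2 = 18/2 = 9.
(Structurally: 2 ring(s) + 7 π bond(s) = 9.)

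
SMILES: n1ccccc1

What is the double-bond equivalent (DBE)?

4

Molecular formula from the SMILES: C5H5N.
DoU = (2C + 2 + N − H − X)/2 = (2·5 + 2 + 1 − 5 − 0)/2 = 8/2 = 4.
(Structurally: 1 ring(s) + 3 π bond(s) = 4.)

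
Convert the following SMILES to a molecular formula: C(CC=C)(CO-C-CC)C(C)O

C10H20O2

Heavy atoms from the SMILES: 10 C, 2 O.
Implicit hydrogens by atom environment:
  5 × C: 2 H each → 10
  3 × C: 1 H each → 3
  2 × C: 3 H each → 6
  1 × O: 1 H
  1 × O: no H
  Total hydrogens = 20.
Molecular formula: C10H20O2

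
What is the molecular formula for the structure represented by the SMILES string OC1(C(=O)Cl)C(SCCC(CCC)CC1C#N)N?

Heavy atoms from the SMILES: 12 C, 1 Cl, 2 N, 2 O, 1 S.
Implicit hydrogens by atom environment:
  5 × C: 2 H each → 10
  3 × C: 1 H each → 3
  3 × C: no H
  1 × C: 3 H
  1 × Cl: no H
  1 × N: 2 H
  1 × N: no H
  1 × O: 1 H
  1 × O: no H
  1 × S: no H
  Total hydrogens = 19.
Molecular formula: C12H19ClN2O2S

C12H19ClN2O2S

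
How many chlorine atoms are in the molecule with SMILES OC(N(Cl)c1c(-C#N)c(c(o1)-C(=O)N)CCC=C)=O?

1

The symbol for chlorine appears 1 time in the SMILES.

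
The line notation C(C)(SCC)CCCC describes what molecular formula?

Heavy atoms from the SMILES: 8 C, 1 S.
Implicit hydrogens by atom environment:
  4 × C: 2 H each → 8
  3 × C: 3 H each → 9
  1 × C: 1 H
  1 × S: no H
  Total hydrogens = 18.
Molecular formula: C8H18S

C8H18S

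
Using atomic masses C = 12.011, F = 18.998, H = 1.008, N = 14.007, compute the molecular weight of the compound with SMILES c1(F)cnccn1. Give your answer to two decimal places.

Molecular formula: C4H3FN2.
M = 4×12.011 + 1×18.998 + 3×1.008 + 2×14.007 = 98.08 g/mol.

98.08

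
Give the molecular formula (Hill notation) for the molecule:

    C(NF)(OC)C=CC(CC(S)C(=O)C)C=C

Heavy atoms from the SMILES: 11 C, 1 F, 1 N, 2 O, 1 S.
Implicit hydrogens by atom environment:
  6 × C: 1 H each → 6
  2 × C: 3 H each → 6
  2 × C: 2 H each → 4
  2 × O: no H
  1 × C: no H
  1 × F: no H
  1 × N: 1 H
  1 × S: 1 H
  Total hydrogens = 18.
Molecular formula: C11H18FNO2S

C11H18FNO2S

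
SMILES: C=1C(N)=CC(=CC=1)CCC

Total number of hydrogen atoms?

Hydrogens are implicit in SMILES; fill each atom to its normal valence:
  4 × C (aromatic): 1 H each → 4
  2 × C: 2 H each → 4
  2 × C (aromatic): no H
  1 × C: 3 H
  1 × N: 2 H
  Total hydrogens = 13.

13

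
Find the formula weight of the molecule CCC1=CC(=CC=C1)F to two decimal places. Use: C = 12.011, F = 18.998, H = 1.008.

124.16

Molecular formula: C8H9F.
M = 8×12.011 + 1×18.998 + 9×1.008 = 124.16 g/mol.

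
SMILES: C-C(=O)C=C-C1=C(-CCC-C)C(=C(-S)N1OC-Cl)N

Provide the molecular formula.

Heavy atoms from the SMILES: 13 C, 1 Cl, 2 N, 2 O, 1 S.
Implicit hydrogens by atom environment:
  4 × C: 2 H each → 8
  4 × C (aromatic): no H
  2 × C: 3 H each → 6
  2 × C: 1 H each → 2
  2 × O: no H
  1 × C: no H
  1 × Cl: no H
  1 × N: 2 H
  1 × N (aromatic): no H
  1 × S: 1 H
  Total hydrogens = 19.
Molecular formula: C13H19ClN2O2S

C13H19ClN2O2S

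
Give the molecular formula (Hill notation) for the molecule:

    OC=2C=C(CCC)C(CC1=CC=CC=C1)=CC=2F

Heavy atoms from the SMILES: 16 C, 1 F, 1 O.
Implicit hydrogens by atom environment:
  7 × C (aromatic): 1 H each → 7
  5 × C (aromatic): no H
  3 × C: 2 H each → 6
  1 × C: 3 H
  1 × F: no H
  1 × O: 1 H
  Total hydrogens = 17.
Molecular formula: C16H17FO

C16H17FO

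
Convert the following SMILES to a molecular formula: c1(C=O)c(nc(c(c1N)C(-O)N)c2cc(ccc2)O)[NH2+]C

C14H17N4O3+

Heavy atoms from the SMILES: 14 C, 4 N, 3 O.
Implicit hydrogens by atom environment:
  7 × C (aromatic): no H
  4 × C (aromatic): 1 H each → 4
  2 × C: 1 H each → 2
  2 × N: 2 H each → 4
  2 × O: 1 H each → 2
  1 × C: 3 H
  1 × N (charge +1): 2 H
  1 × N (aromatic): no H
  1 × O: no H
  Total hydrogens = 17.
Net charge +1.
Molecular formula: C14H17N4O3+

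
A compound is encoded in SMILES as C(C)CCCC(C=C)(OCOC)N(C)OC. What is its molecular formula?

C12H25NO3

Heavy atoms from the SMILES: 12 C, 1 N, 3 O.
Implicit hydrogens by atom environment:
  6 × C: 2 H each → 12
  4 × C: 3 H each → 12
  3 × O: no H
  1 × C: 1 H
  1 × C: no H
  1 × N: no H
  Total hydrogens = 25.
Molecular formula: C12H25NO3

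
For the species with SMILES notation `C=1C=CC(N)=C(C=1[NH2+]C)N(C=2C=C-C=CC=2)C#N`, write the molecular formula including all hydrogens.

Heavy atoms from the SMILES: 14 C, 4 N.
Implicit hydrogens by atom environment:
  8 × C (aromatic): 1 H each → 8
  4 × C (aromatic): no H
  2 × N: no H
  1 × C: 3 H
  1 × C: no H
  1 × N: 2 H
  1 × N (charge +1): 2 H
  Total hydrogens = 15.
Net charge +1.
Molecular formula: C14H15N4+

C14H15N4+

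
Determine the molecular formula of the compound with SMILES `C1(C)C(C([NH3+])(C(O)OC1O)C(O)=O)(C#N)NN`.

Heavy atoms from the SMILES: 8 C, 4 N, 5 O.
Implicit hydrogens by atom environment:
  4 × C: no H
  3 × C: 1 H each → 3
  3 × O: 1 H each → 3
  2 × O: no H
  1 × C: 3 H
  1 × N (charge +1): 3 H
  1 × N: 2 H
  1 × N: 1 H
  1 × N: no H
  Total hydrogens = 15.
Net charge +1.
Molecular formula: C8H15N4O5+

C8H15N4O5+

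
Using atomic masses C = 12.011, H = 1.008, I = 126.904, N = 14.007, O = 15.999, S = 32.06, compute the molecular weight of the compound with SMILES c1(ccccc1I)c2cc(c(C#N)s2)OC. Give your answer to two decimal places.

341.17

Molecular formula: C12H8INOS.
M = 12×12.011 + 8×1.008 + 1×126.904 + 1×14.007 + 1×15.999 + 1×32.06 = 341.17 g/mol.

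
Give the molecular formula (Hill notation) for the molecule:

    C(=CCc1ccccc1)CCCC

C13H18

Heavy atoms from the SMILES: 13 C.
Implicit hydrogens by atom environment:
  5 × C (aromatic): 1 H each → 5
  4 × C: 2 H each → 8
  2 × C: 1 H each → 2
  1 × C: 3 H
  1 × C (aromatic): no H
  Total hydrogens = 18.
Molecular formula: C13H18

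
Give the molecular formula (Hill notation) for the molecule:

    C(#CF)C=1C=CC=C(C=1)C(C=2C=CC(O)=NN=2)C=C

Heavy atoms from the SMILES: 15 C, 1 F, 2 N, 1 O.
Implicit hydrogens by atom environment:
  6 × C (aromatic): 1 H each → 6
  4 × C (aromatic): no H
  2 × C: 1 H each → 2
  2 × C: no H
  2 × N (aromatic): no H
  1 × C: 2 H
  1 × F: no H
  1 × O: 1 H
  Total hydrogens = 11.
Molecular formula: C15H11FN2O

C15H11FN2O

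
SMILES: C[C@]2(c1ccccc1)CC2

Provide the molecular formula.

C10H12

Heavy atoms from the SMILES: 10 C.
Implicit hydrogens by atom environment:
  5 × C (aromatic): 1 H each → 5
  2 × C: 2 H each → 4
  1 × C: 3 H
  1 × C: no H
  1 × C (aromatic): no H
  Total hydrogens = 12.
Molecular formula: C10H12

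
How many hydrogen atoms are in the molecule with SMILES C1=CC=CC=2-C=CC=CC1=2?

Hydrogens are implicit in SMILES; fill each atom to its normal valence:
  8 × C (aromatic): 1 H each → 8
  2 × C (aromatic): no H
  Total hydrogens = 8.

8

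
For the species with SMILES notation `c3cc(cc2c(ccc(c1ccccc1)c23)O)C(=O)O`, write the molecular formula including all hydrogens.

C17H12O3

Heavy atoms from the SMILES: 17 C, 3 O.
Implicit hydrogens by atom environment:
  10 × C (aromatic): 1 H each → 10
  6 × C (aromatic): no H
  2 × O: 1 H each → 2
  1 × C: no H
  1 × O: no H
  Total hydrogens = 12.
Molecular formula: C17H12O3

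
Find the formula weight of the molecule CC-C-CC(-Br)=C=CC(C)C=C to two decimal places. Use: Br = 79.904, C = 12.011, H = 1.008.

Molecular formula: C11H17Br.
M = 1×79.904 + 11×12.011 + 17×1.008 = 229.16 g/mol.

229.16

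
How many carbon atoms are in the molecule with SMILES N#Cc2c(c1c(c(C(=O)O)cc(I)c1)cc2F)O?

12

The symbol for carbon appears 12 times in the SMILES. Lowercase c denotes aromatic carbon and counts toward C.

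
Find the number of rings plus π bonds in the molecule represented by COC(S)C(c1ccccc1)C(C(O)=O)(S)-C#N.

7

Molecular formula from the SMILES: C12H13NO3S2.
DoU = (2C + 2 + N − H − X)/2 = (2·12 + 2 + 1 − 13 − 0)/2 = 14/2 = 7.
(Structurally: 1 ring(s) + 6 π bond(s) = 7.)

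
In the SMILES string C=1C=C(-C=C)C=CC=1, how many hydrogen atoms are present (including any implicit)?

Hydrogens are implicit in SMILES; fill each atom to its normal valence:
  5 × C (aromatic): 1 H each → 5
  1 × C: 2 H
  1 × C: 1 H
  1 × C (aromatic): no H
  Total hydrogens = 8.

8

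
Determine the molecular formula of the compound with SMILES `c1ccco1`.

C4H4O

Heavy atoms from the SMILES: 4 C, 1 O.
Implicit hydrogens by atom environment:
  4 × C (aromatic): 1 H each → 4
  1 × O (aromatic): no H
  Total hydrogens = 4.
Molecular formula: C4H4O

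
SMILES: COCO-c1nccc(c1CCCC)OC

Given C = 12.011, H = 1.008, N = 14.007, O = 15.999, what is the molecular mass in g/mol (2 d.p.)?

225.29

Molecular formula: C12H19NO3.
M = 12×12.011 + 19×1.008 + 1×14.007 + 3×15.999 = 225.29 g/mol.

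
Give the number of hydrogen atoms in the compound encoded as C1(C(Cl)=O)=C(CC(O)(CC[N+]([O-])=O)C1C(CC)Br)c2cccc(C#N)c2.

18

Hydrogens are implicit in SMILES; fill each atom to its normal valence:
  5 × C: no H
  4 × C: 2 H each → 8
  4 × C (aromatic): 1 H each → 4
  2 × C: 1 H each → 2
  2 × C (aromatic): no H
  2 × O: no H
  1 × Br: no H
  1 × C: 3 H
  1 × Cl: no H
  1 × N (charge +1): no H
  1 × N: no H
  1 × O: 1 H
  1 × O (charge -1): no H
  Total hydrogens = 18.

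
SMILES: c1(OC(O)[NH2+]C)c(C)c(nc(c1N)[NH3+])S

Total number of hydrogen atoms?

Hydrogens are implicit in SMILES; fill each atom to its normal valence:
  5 × C (aromatic): no H
  2 × C: 3 H each → 6
  1 × C: 1 H
  1 × N (charge +1): 3 H
  1 × N: 2 H
  1 × N (charge +1): 2 H
  1 × N (aromatic): no H
  1 × O: 1 H
  1 × O: no H
  1 × S: 1 H
  Total hydrogens = 16.

16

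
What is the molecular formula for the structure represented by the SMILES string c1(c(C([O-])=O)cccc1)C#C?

Heavy atoms from the SMILES: 9 C, 2 O.
Implicit hydrogens by atom environment:
  4 × C (aromatic): 1 H each → 4
  2 × C (aromatic): no H
  2 × C: no H
  1 × C: 1 H
  1 × O: no H
  1 × O (charge -1): no H
  Total hydrogens = 5.
Net charge -1.
Molecular formula: C9H5O2-

C9H5O2-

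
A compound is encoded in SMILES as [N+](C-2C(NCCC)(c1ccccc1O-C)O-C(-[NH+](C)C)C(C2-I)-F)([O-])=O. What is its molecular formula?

C17H26FIN3O4+

Heavy atoms from the SMILES: 17 C, 1 F, 1 I, 3 N, 4 O.
Implicit hydrogens by atom environment:
  4 × C: 3 H each → 12
  4 × C: 1 H each → 4
  4 × C (aromatic): 1 H each → 4
  3 × O: no H
  2 × C: 2 H each → 4
  2 × C (aromatic): no H
  1 × C: no H
  1 × F: no H
  1 × I: no H
  1 × N: 1 H
  1 × N (charge +1): 1 H
  1 × N (charge +1): no H
  1 × O (charge -1): no H
  Total hydrogens = 26.
Net charge +1.
Molecular formula: C17H26FIN3O4+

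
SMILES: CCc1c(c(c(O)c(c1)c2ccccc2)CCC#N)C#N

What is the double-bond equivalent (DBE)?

Molecular formula from the SMILES: C18H16N2O.
DoU = (2C + 2 + N − H − X)/2 = (2·18 + 2 + 2 − 16 − 0)/2 = 24/2 = 12.
(Structurally: 2 ring(s) + 10 π bond(s) = 12.)

12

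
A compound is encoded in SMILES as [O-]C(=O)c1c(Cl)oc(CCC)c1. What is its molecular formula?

C8H8ClO3-

Heavy atoms from the SMILES: 8 C, 1 Cl, 3 O.
Implicit hydrogens by atom environment:
  3 × C (aromatic): no H
  2 × C: 2 H each → 4
  1 × C: 3 H
  1 × C (aromatic): 1 H
  1 × C: no H
  1 × Cl: no H
  1 × O (aromatic): no H
  1 × O: no H
  1 × O (charge -1): no H
  Total hydrogens = 8.
Net charge -1.
Molecular formula: C8H8ClO3-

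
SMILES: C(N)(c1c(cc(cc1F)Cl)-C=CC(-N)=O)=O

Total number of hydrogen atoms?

Hydrogens are implicit in SMILES; fill each atom to its normal valence:
  4 × C (aromatic): no H
  2 × C (aromatic): 1 H each → 2
  2 × C: 1 H each → 2
  2 × C: no H
  2 × N: 2 H each → 4
  2 × O: no H
  1 × Cl: no H
  1 × F: no H
  Total hydrogens = 8.

8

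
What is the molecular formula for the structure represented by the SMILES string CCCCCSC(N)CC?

Heavy atoms from the SMILES: 8 C, 1 N, 1 S.
Implicit hydrogens by atom environment:
  5 × C: 2 H each → 10
  2 × C: 3 H each → 6
  1 × C: 1 H
  1 × N: 2 H
  1 × S: no H
  Total hydrogens = 19.
Molecular formula: C8H19NS

C8H19NS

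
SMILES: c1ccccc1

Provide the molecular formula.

C6H6

Heavy atoms from the SMILES: 6 C.
Implicit hydrogens by atom environment:
  6 × C (aromatic): 1 H each → 6
  Total hydrogens = 6.
Molecular formula: C6H6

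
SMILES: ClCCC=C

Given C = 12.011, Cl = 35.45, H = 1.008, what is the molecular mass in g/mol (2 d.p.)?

90.55

Molecular formula: C4H7Cl.
M = 4×12.011 + 1×35.45 + 7×1.008 = 90.55 g/mol.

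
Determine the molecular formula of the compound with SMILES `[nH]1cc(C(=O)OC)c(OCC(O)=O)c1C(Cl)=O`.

Heavy atoms from the SMILES: 9 C, 1 Cl, 1 N, 6 O.
Implicit hydrogens by atom environment:
  5 × O: no H
  3 × C (aromatic): no H
  3 × C: no H
  1 × C: 3 H
  1 × C: 2 H
  1 × C (aromatic): 1 H
  1 × Cl: no H
  1 × N (aromatic): 1 H
  1 × O: 1 H
  Total hydrogens = 8.
Molecular formula: C9H8ClNO6

C9H8ClNO6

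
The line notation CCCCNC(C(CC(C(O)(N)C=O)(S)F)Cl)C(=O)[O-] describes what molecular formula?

Heavy atoms from the SMILES: 11 C, 1 Cl, 1 F, 2 N, 4 O, 1 S.
Implicit hydrogens by atom environment:
  4 × C: 2 H each → 8
  3 × C: 1 H each → 3
  3 × C: no H
  2 × O: no H
  1 × C: 3 H
  1 × Cl: no H
  1 × F: no H
  1 × N: 2 H
  1 × N: 1 H
  1 × O: 1 H
  1 × O (charge -1): no H
  1 × S: 1 H
  Total hydrogens = 19.
Net charge -1.
Molecular formula: C11H19ClFN2O4S-

C11H19ClFN2O4S-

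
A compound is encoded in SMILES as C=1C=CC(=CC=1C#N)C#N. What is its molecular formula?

Heavy atoms from the SMILES: 8 C, 2 N.
Implicit hydrogens by atom environment:
  4 × C (aromatic): 1 H each → 4
  2 × C (aromatic): no H
  2 × C: no H
  2 × N: no H
  Total hydrogens = 4.
Molecular formula: C8H4N2

C8H4N2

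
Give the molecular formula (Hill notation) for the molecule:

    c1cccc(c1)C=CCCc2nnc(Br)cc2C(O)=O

C15H13BrN2O2

Heavy atoms from the SMILES: 1 Br, 15 C, 2 N, 2 O.
Implicit hydrogens by atom environment:
  6 × C (aromatic): 1 H each → 6
  4 × C (aromatic): no H
  2 × C: 2 H each → 4
  2 × C: 1 H each → 2
  2 × N (aromatic): no H
  1 × Br: no H
  1 × C: no H
  1 × O: 1 H
  1 × O: no H
  Total hydrogens = 13.
Molecular formula: C15H13BrN2O2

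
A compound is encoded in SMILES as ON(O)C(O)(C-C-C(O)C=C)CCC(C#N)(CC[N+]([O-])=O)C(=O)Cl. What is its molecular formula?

Heavy atoms from the SMILES: 13 C, 1 Cl, 3 N, 7 O.
Implicit hydrogens by atom environment:
  7 × C: 2 H each → 14
  4 × C: no H
  4 × O: 1 H each → 4
  2 × C: 1 H each → 2
  2 × N: no H
  2 × O: no H
  1 × Cl: no H
  1 × N (charge +1): no H
  1 × O (charge -1): no H
  Total hydrogens = 20.
Molecular formula: C13H20ClN3O7

C13H20ClN3O7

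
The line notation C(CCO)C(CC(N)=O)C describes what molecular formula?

C7H15NO2

Heavy atoms from the SMILES: 7 C, 1 N, 2 O.
Implicit hydrogens by atom environment:
  4 × C: 2 H each → 8
  1 × C: 3 H
  1 × C: 1 H
  1 × C: no H
  1 × N: 2 H
  1 × O: 1 H
  1 × O: no H
  Total hydrogens = 15.
Molecular formula: C7H15NO2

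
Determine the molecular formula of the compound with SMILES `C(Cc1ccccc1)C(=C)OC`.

Heavy atoms from the SMILES: 11 C, 1 O.
Implicit hydrogens by atom environment:
  5 × C (aromatic): 1 H each → 5
  3 × C: 2 H each → 6
  1 × C: 3 H
  1 × C: no H
  1 × C (aromatic): no H
  1 × O: no H
  Total hydrogens = 14.
Molecular formula: C11H14O

C11H14O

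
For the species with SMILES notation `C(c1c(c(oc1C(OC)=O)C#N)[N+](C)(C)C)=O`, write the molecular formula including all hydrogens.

C11H13N2O4+

Heavy atoms from the SMILES: 11 C, 2 N, 4 O.
Implicit hydrogens by atom environment:
  4 × C: 3 H each → 12
  4 × C (aromatic): no H
  3 × O: no H
  2 × C: no H
  1 × C: 1 H
  1 × N (charge +1): no H
  1 × N: no H
  1 × O (aromatic): no H
  Total hydrogens = 13.
Net charge +1.
Molecular formula: C11H13N2O4+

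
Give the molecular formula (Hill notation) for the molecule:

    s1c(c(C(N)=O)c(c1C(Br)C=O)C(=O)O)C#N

C9H5BrN2O4S

Heavy atoms from the SMILES: 1 Br, 9 C, 2 N, 4 O, 1 S.
Implicit hydrogens by atom environment:
  4 × C (aromatic): no H
  3 × C: no H
  3 × O: no H
  2 × C: 1 H each → 2
  1 × Br: no H
  1 × N: 2 H
  1 × N: no H
  1 × O: 1 H
  1 × S (aromatic): no H
  Total hydrogens = 5.
Molecular formula: C9H5BrN2O4S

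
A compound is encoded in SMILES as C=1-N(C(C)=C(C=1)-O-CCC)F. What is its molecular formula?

Heavy atoms from the SMILES: 8 C, 1 F, 1 N, 1 O.
Implicit hydrogens by atom environment:
  2 × C: 3 H each → 6
  2 × C: 2 H each → 4
  2 × C (aromatic): 1 H each → 2
  2 × C (aromatic): no H
  1 × F: no H
  1 × N (aromatic): no H
  1 × O: no H
  Total hydrogens = 12.
Molecular formula: C8H12FNO

C8H12FNO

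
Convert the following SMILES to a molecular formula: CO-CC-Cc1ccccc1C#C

C12H14O

Heavy atoms from the SMILES: 12 C, 1 O.
Implicit hydrogens by atom environment:
  4 × C (aromatic): 1 H each → 4
  3 × C: 2 H each → 6
  2 × C (aromatic): no H
  1 × C: 3 H
  1 × C: 1 H
  1 × C: no H
  1 × O: no H
  Total hydrogens = 14.
Molecular formula: C12H14O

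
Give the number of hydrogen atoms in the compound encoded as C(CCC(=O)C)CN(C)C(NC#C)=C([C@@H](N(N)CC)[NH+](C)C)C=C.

34

Hydrogens are implicit in SMILES; fill each atom to its normal valence:
  6 × C: 2 H each → 12
  5 × C: 3 H each → 15
  4 × C: no H
  3 × C: 1 H each → 3
  2 × N: no H
  1 × N: 2 H
  1 × N: 1 H
  1 × N (charge +1): 1 H
  1 × O: no H
  Total hydrogens = 34.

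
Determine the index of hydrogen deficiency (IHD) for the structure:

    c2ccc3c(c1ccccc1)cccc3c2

11

Molecular formula from the SMILES: C16H12.
DoU = (2C + 2 + N − H − X)/2 = (2·16 + 2 + 0 − 12 − 0)/2 = 22/2 = 11.
(Structurally: 3 ring(s) + 8 π bond(s) = 11.)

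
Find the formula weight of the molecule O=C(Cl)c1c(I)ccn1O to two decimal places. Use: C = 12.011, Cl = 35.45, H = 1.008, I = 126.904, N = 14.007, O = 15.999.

271.44

Molecular formula: C5H3ClINO2.
M = 5×12.011 + 1×35.45 + 3×1.008 + 1×126.904 + 1×14.007 + 2×15.999 = 271.44 g/mol.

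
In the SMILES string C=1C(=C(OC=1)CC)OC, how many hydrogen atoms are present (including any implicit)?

Hydrogens are implicit in SMILES; fill each atom to its normal valence:
  2 × C: 3 H each → 6
  2 × C (aromatic): 1 H each → 2
  2 × C (aromatic): no H
  1 × C: 2 H
  1 × O (aromatic): no H
  1 × O: no H
  Total hydrogens = 10.

10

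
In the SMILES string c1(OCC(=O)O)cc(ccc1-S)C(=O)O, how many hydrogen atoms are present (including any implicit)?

Hydrogens are implicit in SMILES; fill each atom to its normal valence:
  3 × C (aromatic): 1 H each → 3
  3 × C (aromatic): no H
  3 × O: no H
  2 × C: no H
  2 × O: 1 H each → 2
  1 × C: 2 H
  1 × S: 1 H
  Total hydrogens = 8.

8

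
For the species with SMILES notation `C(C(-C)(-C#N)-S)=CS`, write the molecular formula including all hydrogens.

Heavy atoms from the SMILES: 5 C, 1 N, 2 S.
Implicit hydrogens by atom environment:
  2 × C: 1 H each → 2
  2 × C: no H
  2 × S: 1 H each → 2
  1 × C: 3 H
  1 × N: no H
  Total hydrogens = 7.
Molecular formula: C5H7NS2

C5H7NS2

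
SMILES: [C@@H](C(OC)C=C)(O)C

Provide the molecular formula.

C6H12O2

Heavy atoms from the SMILES: 6 C, 2 O.
Implicit hydrogens by atom environment:
  3 × C: 1 H each → 3
  2 × C: 3 H each → 6
  1 × C: 2 H
  1 × O: 1 H
  1 × O: no H
  Total hydrogens = 12.
Molecular formula: C6H12O2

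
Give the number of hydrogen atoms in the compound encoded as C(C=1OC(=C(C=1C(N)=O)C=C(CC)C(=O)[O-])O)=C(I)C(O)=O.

11

Hydrogens are implicit in SMILES; fill each atom to its normal valence:
  5 × C: no H
  4 × C (aromatic): no H
  3 × O: no H
  2 × C: 1 H each → 2
  2 × O: 1 H each → 2
  1 × C: 3 H
  1 × C: 2 H
  1 × I: no H
  1 × N: 2 H
  1 × O (aromatic): no H
  1 × O (charge -1): no H
  Total hydrogens = 11.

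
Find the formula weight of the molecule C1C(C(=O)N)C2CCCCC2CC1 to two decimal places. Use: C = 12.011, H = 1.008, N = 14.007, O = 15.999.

Molecular formula: C11H19NO.
M = 11×12.011 + 19×1.008 + 1×14.007 + 1×15.999 = 181.28 g/mol.

181.28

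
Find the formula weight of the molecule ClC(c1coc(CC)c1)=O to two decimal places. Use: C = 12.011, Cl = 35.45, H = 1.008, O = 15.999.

Molecular formula: C7H7ClO2.
M = 7×12.011 + 1×35.45 + 7×1.008 + 2×15.999 = 158.58 g/mol.

158.58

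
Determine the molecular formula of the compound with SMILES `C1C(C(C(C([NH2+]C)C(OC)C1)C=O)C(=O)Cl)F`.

C11H18ClFNO3+

Heavy atoms from the SMILES: 11 C, 1 Cl, 1 F, 1 N, 3 O.
Implicit hydrogens by atom environment:
  6 × C: 1 H each → 6
  3 × O: no H
  2 × C: 3 H each → 6
  2 × C: 2 H each → 4
  1 × C: no H
  1 × Cl: no H
  1 × F: no H
  1 × N (charge +1): 2 H
  Total hydrogens = 18.
Net charge +1.
Molecular formula: C11H18ClFNO3+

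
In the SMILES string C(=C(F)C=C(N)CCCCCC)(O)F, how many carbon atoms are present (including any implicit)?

The symbol for carbon appears 10 times in the SMILES.

10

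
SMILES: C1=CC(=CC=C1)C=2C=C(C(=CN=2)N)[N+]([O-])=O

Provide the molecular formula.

C11H9N3O2

Heavy atoms from the SMILES: 11 C, 3 N, 2 O.
Implicit hydrogens by atom environment:
  7 × C (aromatic): 1 H each → 7
  4 × C (aromatic): no H
  1 × N: 2 H
  1 × N (aromatic): no H
  1 × N (charge +1): no H
  1 × O: no H
  1 × O (charge -1): no H
  Total hydrogens = 9.
Molecular formula: C11H9N3O2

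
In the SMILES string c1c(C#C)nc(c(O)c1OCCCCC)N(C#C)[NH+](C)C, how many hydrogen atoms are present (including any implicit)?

Hydrogens are implicit in SMILES; fill each atom to its normal valence:
  4 × C: 2 H each → 8
  4 × C (aromatic): no H
  3 × C: 3 H each → 9
  2 × C: 1 H each → 2
  2 × C: no H
  1 × C (aromatic): 1 H
  1 × N (charge +1): 1 H
  1 × N (aromatic): no H
  1 × N: no H
  1 × O: 1 H
  1 × O: no H
  Total hydrogens = 22.

22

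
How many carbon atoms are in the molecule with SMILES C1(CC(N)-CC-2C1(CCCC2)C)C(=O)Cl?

The symbol for carbon appears 12 times in the SMILES. (Cl is a single chlorine, not C + l.)

12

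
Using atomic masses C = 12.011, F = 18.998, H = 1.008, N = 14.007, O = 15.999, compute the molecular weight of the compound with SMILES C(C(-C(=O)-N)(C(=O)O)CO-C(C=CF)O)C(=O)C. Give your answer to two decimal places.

Molecular formula: C10H14FNO6.
M = 10×12.011 + 1×18.998 + 14×1.008 + 1×14.007 + 6×15.999 = 263.22 g/mol.

263.22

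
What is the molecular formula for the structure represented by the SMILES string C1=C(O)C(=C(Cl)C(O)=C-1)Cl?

C6H4Cl2O2

Heavy atoms from the SMILES: 6 C, 2 Cl, 2 O.
Implicit hydrogens by atom environment:
  4 × C (aromatic): no H
  2 × C (aromatic): 1 H each → 2
  2 × Cl: no H
  2 × O: 1 H each → 2
  Total hydrogens = 4.
Molecular formula: C6H4Cl2O2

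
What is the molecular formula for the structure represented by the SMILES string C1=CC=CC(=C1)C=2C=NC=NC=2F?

Heavy atoms from the SMILES: 10 C, 1 F, 2 N.
Implicit hydrogens by atom environment:
  7 × C (aromatic): 1 H each → 7
  3 × C (aromatic): no H
  2 × N (aromatic): no H
  1 × F: no H
  Total hydrogens = 7.
Molecular formula: C10H7FN2

C10H7FN2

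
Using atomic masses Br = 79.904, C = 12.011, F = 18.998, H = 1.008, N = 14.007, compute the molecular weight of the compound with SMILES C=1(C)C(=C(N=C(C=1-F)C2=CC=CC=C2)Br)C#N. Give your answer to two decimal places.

Molecular formula: C13H8BrFN2.
M = 1×79.904 + 13×12.011 + 1×18.998 + 8×1.008 + 2×14.007 = 291.12 g/mol.

291.12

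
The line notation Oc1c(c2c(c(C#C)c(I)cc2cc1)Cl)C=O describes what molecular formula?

Heavy atoms from the SMILES: 13 C, 1 Cl, 1 I, 2 O.
Implicit hydrogens by atom environment:
  7 × C (aromatic): no H
  3 × C (aromatic): 1 H each → 3
  2 × C: 1 H each → 2
  1 × C: no H
  1 × Cl: no H
  1 × I: no H
  1 × O: 1 H
  1 × O: no H
  Total hydrogens = 6.
Molecular formula: C13H6ClIO2

C13H6ClIO2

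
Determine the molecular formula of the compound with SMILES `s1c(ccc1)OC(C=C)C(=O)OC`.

Heavy atoms from the SMILES: 9 C, 3 O, 1 S.
Implicit hydrogens by atom environment:
  3 × C (aromatic): 1 H each → 3
  3 × O: no H
  2 × C: 1 H each → 2
  1 × C: 3 H
  1 × C: 2 H
  1 × C (aromatic): no H
  1 × C: no H
  1 × S (aromatic): no H
  Total hydrogens = 10.
Molecular formula: C9H10O3S

C9H10O3S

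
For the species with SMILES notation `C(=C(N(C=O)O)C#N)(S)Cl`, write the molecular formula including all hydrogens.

Heavy atoms from the SMILES: 4 C, 1 Cl, 2 N, 2 O, 1 S.
Implicit hydrogens by atom environment:
  3 × C: no H
  2 × N: no H
  1 × C: 1 H
  1 × Cl: no H
  1 × O: 1 H
  1 × O: no H
  1 × S: 1 H
  Total hydrogens = 3.
Molecular formula: C4H3ClN2O2S

C4H3ClN2O2S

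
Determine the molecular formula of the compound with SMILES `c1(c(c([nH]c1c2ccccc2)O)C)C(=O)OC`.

C13H13NO3

Heavy atoms from the SMILES: 13 C, 1 N, 3 O.
Implicit hydrogens by atom environment:
  5 × C (aromatic): 1 H each → 5
  5 × C (aromatic): no H
  2 × C: 3 H each → 6
  2 × O: no H
  1 × C: no H
  1 × N (aromatic): 1 H
  1 × O: 1 H
  Total hydrogens = 13.
Molecular formula: C13H13NO3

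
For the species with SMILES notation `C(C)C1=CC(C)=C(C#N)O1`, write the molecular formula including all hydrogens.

C8H9NO

Heavy atoms from the SMILES: 8 C, 1 N, 1 O.
Implicit hydrogens by atom environment:
  3 × C (aromatic): no H
  2 × C: 3 H each → 6
  1 × C: 2 H
  1 × C (aromatic): 1 H
  1 × C: no H
  1 × N: no H
  1 × O (aromatic): no H
  Total hydrogens = 9.
Molecular formula: C8H9NO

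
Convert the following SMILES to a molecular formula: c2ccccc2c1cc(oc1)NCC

C12H13NO

Heavy atoms from the SMILES: 12 C, 1 N, 1 O.
Implicit hydrogens by atom environment:
  7 × C (aromatic): 1 H each → 7
  3 × C (aromatic): no H
  1 × C: 3 H
  1 × C: 2 H
  1 × N: 1 H
  1 × O (aromatic): no H
  Total hydrogens = 13.
Molecular formula: C12H13NO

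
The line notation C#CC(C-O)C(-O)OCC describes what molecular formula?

Heavy atoms from the SMILES: 7 C, 3 O.
Implicit hydrogens by atom environment:
  3 × C: 1 H each → 3
  2 × C: 2 H each → 4
  2 × O: 1 H each → 2
  1 × C: 3 H
  1 × C: no H
  1 × O: no H
  Total hydrogens = 12.
Molecular formula: C7H12O3

C7H12O3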